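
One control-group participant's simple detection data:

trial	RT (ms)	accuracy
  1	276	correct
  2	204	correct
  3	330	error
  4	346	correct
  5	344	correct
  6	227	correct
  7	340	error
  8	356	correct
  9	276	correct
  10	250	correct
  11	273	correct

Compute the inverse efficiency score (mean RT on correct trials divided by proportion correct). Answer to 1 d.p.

346.6 ms

Correct trials (n=9): 276, 204, 346, 344, 227, 356, 276, 250, 273
Mean correct RT = 2552/9 = 283.5556 ms
Proportion correct = 9/11
IES = 283.5556 / (9/11) = 346.568 ms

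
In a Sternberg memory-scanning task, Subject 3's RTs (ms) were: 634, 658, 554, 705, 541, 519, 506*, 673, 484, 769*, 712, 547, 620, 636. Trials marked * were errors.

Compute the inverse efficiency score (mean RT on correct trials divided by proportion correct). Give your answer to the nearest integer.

Correct trials (n=12): 634, 658, 554, 705, 541, 519, 673, 484, 712, 547, 620, 636
Mean correct RT = 7283/12 = 606.9167 ms
Proportion correct = 12/14
IES = 606.9167 / (12/14) = 708.069 ms

708 ms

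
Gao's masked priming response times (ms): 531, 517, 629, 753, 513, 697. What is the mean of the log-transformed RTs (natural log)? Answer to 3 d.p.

ln(RT): 6.2748, 6.2480, 6.4441, 6.6241, 6.2403, 6.5468
Σ ln(RT) = 38.3781
Mean = 38.3781/6 = 6.39634

6.396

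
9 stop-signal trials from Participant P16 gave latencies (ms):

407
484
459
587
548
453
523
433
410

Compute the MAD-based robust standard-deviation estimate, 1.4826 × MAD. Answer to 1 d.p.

72.6 ms

Sorted: 407, 410, 433, 453, 459, 484, 523, 548, 587 → median = 459
|x − 459| sorted: 0, 6, 25, 26, 49, 52, 64, 89, 128 → MAD = 49
Robust SD ≈ 1.4826 × 49 = 72.647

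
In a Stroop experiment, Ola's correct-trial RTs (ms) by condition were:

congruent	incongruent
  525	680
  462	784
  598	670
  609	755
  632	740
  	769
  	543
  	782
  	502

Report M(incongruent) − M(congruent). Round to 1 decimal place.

126.5 ms

M(congruent) = 2826/5 = 565.200
M(incongruent) = 6225/9 = 691.667
Difference = 691.667 − 565.200 = 126.467 ms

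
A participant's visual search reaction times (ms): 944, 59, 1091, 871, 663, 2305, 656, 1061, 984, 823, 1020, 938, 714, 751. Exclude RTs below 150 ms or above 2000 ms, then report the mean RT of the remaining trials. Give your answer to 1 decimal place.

Excluded: 59, 2305
Retained (n=12): Σ = 10516
Mean = 10516/12 = 876.3333

876.3 ms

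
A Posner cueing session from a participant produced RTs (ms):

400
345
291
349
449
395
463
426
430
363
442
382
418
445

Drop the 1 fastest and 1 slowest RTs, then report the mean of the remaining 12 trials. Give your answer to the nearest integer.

Sorted: 291, 345, 349, 363, 382, 395, 400, 418, 426, 430, 442, 445, 449, 463
Drop lowest 1 (291) and highest 1 (463)
Remaining (n=12): Σ = 4844, mean = 4844/12 = 403.667

404 ms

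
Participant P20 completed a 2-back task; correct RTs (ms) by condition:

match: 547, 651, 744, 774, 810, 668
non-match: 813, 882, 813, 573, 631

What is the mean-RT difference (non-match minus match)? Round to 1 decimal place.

M(match) = 4194/6 = 699.000
M(non-match) = 3712/5 = 742.400
Difference = 742.400 − 699.000 = 43.400 ms

43.4 ms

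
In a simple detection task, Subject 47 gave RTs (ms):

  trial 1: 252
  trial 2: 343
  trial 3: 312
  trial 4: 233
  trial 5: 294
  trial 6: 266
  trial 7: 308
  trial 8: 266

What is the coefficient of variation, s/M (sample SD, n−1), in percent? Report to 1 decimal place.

12.8%

n = 8, Σ = 2274, M = 284.2500
Σ(x−M)² = 9213.500; s = √(9213.500/7) = 36.2797
CV = 36.2797 / 284.2500 = 0.12763 = 12.763%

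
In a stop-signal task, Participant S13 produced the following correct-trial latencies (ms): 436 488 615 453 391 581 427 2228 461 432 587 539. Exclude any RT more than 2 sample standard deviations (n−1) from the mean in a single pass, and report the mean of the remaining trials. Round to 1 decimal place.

n = 12, ΣRT = 7638, M = 636.500
Σ(x−M)² = 2821077.00; s = √(2821077.00/11) = 506.420
Cutoffs: 636.500 ± 2·506.420 → [-376.3, 1649.3]
Outside: 2228 → excluded.
Retained (n=11): Σ = 5410, mean = 5410/11 = 491.818

491.8 ms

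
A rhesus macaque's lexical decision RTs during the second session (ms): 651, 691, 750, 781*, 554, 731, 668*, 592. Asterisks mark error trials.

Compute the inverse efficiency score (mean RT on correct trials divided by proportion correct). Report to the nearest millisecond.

882 ms

Correct trials (n=6): 651, 691, 750, 554, 731, 592
Mean correct RT = 3969/6 = 661.5000 ms
Proportion correct = 6/8
IES = 661.5000 / (6/8) = 882.000 ms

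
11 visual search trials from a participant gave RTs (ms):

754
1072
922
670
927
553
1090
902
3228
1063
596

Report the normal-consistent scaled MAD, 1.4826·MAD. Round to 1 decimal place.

Sorted: 553, 596, 670, 754, 902, 922, 927, 1063, 1072, 1090, 3228 → median = 922
|x − 922| sorted: 0, 5, 20, 141, 150, 168, 168, 252, 326, 369, 2306 → MAD = 168
Robust SD ≈ 1.4826 × 168 = 249.077

249.1 ms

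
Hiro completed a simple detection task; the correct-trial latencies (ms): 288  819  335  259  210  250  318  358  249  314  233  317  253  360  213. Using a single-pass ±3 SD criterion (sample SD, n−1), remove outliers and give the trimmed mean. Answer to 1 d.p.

n = 15, ΣRT = 4776, M = 318.400
Σ(x−M)² = 302573.60; s = √(302573.60/14) = 147.012
Cutoffs: 318.400 ± 3·147.012 → [-122.6, 759.4]
Outside: 819 → excluded.
Retained (n=14): Σ = 3957, mean = 3957/14 = 282.643

282.6 ms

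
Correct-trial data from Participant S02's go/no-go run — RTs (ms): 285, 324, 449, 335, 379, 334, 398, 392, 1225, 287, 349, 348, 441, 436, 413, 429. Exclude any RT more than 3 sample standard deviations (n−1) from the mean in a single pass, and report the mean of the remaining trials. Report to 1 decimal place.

373.3 ms

n = 16, ΣRT = 6824, M = 426.500
Σ(x−M)² = 721942.00; s = √(721942.00/15) = 219.384
Cutoffs: 426.500 ± 3·219.384 → [-231.7, 1084.7]
Outside: 1225 → excluded.
Retained (n=15): Σ = 5599, mean = 5599/15 = 373.267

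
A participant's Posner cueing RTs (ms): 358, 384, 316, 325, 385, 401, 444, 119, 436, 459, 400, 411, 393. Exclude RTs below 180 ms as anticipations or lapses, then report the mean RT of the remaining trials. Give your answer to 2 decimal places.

Excluded: 119
Retained (n=12): Σ = 4712
Mean = 4712/12 = 392.6667

392.67 ms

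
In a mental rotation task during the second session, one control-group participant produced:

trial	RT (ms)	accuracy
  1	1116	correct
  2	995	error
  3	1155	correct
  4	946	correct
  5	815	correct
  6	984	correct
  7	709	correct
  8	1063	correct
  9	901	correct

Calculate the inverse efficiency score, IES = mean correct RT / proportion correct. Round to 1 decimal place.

1081.3 ms

Correct trials (n=8): 1116, 1155, 946, 815, 984, 709, 1063, 901
Mean correct RT = 7689/8 = 961.1250 ms
Proportion correct = 8/9
IES = 961.1250 / (8/9) = 1081.266 ms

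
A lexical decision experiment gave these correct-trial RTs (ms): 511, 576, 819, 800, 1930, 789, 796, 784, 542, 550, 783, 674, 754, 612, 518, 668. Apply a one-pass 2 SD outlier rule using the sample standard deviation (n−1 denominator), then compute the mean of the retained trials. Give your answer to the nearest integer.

n = 16, ΣRT = 12106, M = 756.625
Σ(x−M)² = 1660885.75; s = √(1660885.75/15) = 332.755
Cutoffs: 756.625 ± 2·332.755 → [91.1, 1422.1]
Outside: 1930 → excluded.
Retained (n=15): Σ = 10176, mean = 10176/15 = 678.400

678 ms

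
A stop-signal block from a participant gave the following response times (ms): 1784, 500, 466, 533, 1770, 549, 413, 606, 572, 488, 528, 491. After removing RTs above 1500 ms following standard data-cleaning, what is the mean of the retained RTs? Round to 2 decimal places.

Excluded: 1770, 1784
Retained (n=10): Σ = 5146
Mean = 5146/10 = 514.6000

514.60 ms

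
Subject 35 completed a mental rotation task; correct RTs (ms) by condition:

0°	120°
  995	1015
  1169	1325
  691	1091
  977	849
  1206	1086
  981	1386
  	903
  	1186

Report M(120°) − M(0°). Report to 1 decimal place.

102.0 ms

M(0°) = 6019/6 = 1003.167
M(120°) = 8841/8 = 1105.125
Difference = 1105.125 − 1003.167 = 101.958 ms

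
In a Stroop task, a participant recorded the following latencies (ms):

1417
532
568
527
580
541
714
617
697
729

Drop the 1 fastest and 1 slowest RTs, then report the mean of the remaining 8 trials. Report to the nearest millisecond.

622 ms

Sorted: 527, 532, 541, 568, 580, 617, 697, 714, 729, 1417
Drop lowest 1 (527) and highest 1 (1417)
Remaining (n=8): Σ = 4978, mean = 4978/8 = 622.250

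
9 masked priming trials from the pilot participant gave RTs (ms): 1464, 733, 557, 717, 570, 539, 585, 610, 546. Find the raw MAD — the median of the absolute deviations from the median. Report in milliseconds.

39 ms

Sorted: 539, 546, 557, 570, 585, 610, 717, 733, 1464 → median = 585
|x − 585|: 879, 148, 28, 132, 15, 46, 0, 25, 39
Sorted deviations: 0, 15, 25, 28, 39, 46, 132, 148, 879 → MAD = 39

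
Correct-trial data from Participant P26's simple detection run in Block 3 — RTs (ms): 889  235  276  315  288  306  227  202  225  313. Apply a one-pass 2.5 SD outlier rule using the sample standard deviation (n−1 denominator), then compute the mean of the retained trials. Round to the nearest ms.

n = 10, ΣRT = 3276, M = 327.600
Σ(x−M)² = 365236.40; s = √(365236.40/9) = 201.449
Cutoffs: 327.600 ± 2.5·201.449 → [-176.0, 831.2]
Outside: 889 → excluded.
Retained (n=9): Σ = 2387, mean = 2387/9 = 265.222

265 ms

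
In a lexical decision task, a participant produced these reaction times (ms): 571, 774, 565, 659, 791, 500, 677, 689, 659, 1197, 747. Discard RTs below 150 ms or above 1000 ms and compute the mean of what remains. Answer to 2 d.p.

Excluded: 1197
Retained (n=10): Σ = 6632
Mean = 6632/10 = 663.2000

663.20 ms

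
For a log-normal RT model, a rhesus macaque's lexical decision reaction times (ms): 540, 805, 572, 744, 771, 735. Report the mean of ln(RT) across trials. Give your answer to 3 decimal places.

ln(RT): 6.2916, 6.6908, 6.3491, 6.6120, 6.6477, 6.5999
Σ ln(RT) = 39.1912
Mean = 39.1912/6 = 6.53186

6.532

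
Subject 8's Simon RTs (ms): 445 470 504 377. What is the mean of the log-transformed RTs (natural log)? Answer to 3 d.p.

ln(RT): 6.0981, 6.1527, 6.2226, 5.9322
Σ ln(RT) = 24.4056
Mean = 24.4056/4 = 6.10141

6.101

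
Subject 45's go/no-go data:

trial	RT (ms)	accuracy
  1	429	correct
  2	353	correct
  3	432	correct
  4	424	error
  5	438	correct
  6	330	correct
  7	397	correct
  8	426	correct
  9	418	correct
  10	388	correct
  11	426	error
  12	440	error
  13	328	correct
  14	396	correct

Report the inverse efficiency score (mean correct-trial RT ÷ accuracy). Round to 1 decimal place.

501.6 ms

Correct trials (n=11): 429, 353, 432, 438, 330, 397, 426, 418, 388, 328, 396
Mean correct RT = 4335/11 = 394.0909 ms
Proportion correct = 11/14
IES = 394.0909 / (11/14) = 501.570 ms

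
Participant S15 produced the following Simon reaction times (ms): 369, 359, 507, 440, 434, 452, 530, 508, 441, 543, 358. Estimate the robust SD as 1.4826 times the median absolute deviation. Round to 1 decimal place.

99.3 ms

Sorted: 358, 359, 369, 434, 440, 441, 452, 507, 508, 530, 543 → median = 441
|x − 441| sorted: 0, 1, 7, 11, 66, 67, 72, 82, 83, 89, 102 → MAD = 67
Robust SD ≈ 1.4826 × 67 = 99.334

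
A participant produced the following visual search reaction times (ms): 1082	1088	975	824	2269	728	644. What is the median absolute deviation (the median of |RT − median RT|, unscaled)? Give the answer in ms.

Sorted: 644, 728, 824, 975, 1082, 1088, 2269 → median = 975
|x − 975|: 107, 113, 0, 151, 1294, 247, 331
Sorted deviations: 0, 107, 113, 151, 247, 331, 1294 → MAD = 151

151 ms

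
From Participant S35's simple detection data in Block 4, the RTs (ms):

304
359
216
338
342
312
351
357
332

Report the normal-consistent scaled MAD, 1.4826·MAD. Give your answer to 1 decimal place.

28.2 ms

Sorted: 216, 304, 312, 332, 338, 342, 351, 357, 359 → median = 338
|x − 338| sorted: 0, 4, 6, 13, 19, 21, 26, 34, 122 → MAD = 19
Robust SD ≈ 1.4826 × 19 = 28.169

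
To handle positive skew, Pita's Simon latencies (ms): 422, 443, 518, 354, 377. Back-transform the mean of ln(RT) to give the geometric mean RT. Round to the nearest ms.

419 ms

ln(RT): 6.0450, 6.0936, 6.2500, 5.8693, 5.9322
Mean ln(RT) = 30.1901/5 = 6.03802
Geometric mean = exp(6.03802) = 419.06 ms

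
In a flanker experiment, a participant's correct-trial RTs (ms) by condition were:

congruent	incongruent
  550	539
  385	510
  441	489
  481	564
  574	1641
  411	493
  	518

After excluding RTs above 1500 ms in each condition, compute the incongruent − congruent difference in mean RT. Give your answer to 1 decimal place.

45.2 ms

incongruent: exclude 1641
M(congruent) = 2842/6 = 473.667
M(incongruent) = 3113/6 = 518.833
Difference = 518.833 − 473.667 = 45.167 ms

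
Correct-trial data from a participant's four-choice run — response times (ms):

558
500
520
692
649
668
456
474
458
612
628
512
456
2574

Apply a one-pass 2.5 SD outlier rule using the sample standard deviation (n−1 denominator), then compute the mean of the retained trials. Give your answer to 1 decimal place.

552.5 ms

n = 14, ΣRT = 9757, M = 696.929
Σ(x−M)² = 3884980.93; s = √(3884980.93/13) = 546.667
Cutoffs: 696.929 ± 2.5·546.667 → [-669.7, 2063.6]
Outside: 2574 → excluded.
Retained (n=13): Σ = 7183, mean = 7183/13 = 552.538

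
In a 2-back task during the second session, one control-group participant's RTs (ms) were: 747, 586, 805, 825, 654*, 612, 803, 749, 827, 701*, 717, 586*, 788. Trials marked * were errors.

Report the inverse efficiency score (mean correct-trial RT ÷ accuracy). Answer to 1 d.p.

969.7 ms

Correct trials (n=10): 747, 586, 805, 825, 612, 803, 749, 827, 717, 788
Mean correct RT = 7459/10 = 745.9000 ms
Proportion correct = 10/13
IES = 745.9000 / (10/13) = 969.670 ms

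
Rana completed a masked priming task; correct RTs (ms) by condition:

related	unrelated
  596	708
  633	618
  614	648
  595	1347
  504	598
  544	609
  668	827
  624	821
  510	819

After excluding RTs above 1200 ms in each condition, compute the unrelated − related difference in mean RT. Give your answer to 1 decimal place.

118.4 ms

unrelated: exclude 1347
M(related) = 5288/9 = 587.556
M(unrelated) = 5648/8 = 706.000
Difference = 706.000 − 587.556 = 118.444 ms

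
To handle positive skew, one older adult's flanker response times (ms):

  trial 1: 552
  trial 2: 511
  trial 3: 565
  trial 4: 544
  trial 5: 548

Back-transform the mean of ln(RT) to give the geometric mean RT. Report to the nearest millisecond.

ln(RT): 6.3135, 6.2364, 6.3368, 6.2989, 6.3063
Mean ln(RT) = 31.4920/5 = 6.29839
Geometric mean = exp(6.29839) = 543.70 ms

544 ms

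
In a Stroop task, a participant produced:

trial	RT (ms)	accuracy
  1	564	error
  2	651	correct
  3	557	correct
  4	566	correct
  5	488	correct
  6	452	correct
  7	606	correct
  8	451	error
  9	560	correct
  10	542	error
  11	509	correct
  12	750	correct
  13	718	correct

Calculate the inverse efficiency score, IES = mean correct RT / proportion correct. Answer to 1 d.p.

Correct trials (n=10): 651, 557, 566, 488, 452, 606, 560, 509, 750, 718
Mean correct RT = 5857/10 = 585.7000 ms
Proportion correct = 10/13
IES = 585.7000 / (10/13) = 761.410 ms

761.4 ms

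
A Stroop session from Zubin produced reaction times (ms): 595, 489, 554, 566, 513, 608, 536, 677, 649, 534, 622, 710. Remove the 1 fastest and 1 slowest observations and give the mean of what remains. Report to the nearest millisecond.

585 ms

Sorted: 489, 513, 534, 536, 554, 566, 595, 608, 622, 649, 677, 710
Drop lowest 1 (489) and highest 1 (710)
Remaining (n=10): Σ = 5854, mean = 5854/10 = 585.400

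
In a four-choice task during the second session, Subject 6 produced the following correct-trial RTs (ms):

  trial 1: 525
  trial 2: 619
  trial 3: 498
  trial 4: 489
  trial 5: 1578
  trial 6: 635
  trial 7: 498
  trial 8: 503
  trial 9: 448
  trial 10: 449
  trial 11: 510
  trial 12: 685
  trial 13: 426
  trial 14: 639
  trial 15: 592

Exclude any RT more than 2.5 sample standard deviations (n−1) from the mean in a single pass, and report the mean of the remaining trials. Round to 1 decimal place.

n = 15, ΣRT = 9094, M = 606.267
Σ(x−M)² = 1098734.93; s = √(1098734.93/14) = 280.145
Cutoffs: 606.267 ± 2.5·280.145 → [-94.1, 1306.6]
Outside: 1578 → excluded.
Retained (n=14): Σ = 7516, mean = 7516/14 = 536.857

536.9 ms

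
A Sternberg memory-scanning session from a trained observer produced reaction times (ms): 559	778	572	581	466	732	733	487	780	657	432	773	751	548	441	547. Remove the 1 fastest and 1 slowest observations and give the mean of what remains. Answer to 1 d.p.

Sorted: 432, 441, 466, 487, 547, 548, 559, 572, 581, 657, 732, 733, 751, 773, 778, 780
Drop lowest 1 (432) and highest 1 (780)
Remaining (n=14): Σ = 8625, mean = 8625/14 = 616.071

616.1 ms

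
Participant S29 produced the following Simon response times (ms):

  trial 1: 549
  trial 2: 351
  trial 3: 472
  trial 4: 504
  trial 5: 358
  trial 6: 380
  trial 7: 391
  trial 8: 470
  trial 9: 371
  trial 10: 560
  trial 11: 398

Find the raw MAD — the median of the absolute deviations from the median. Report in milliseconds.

Sorted: 351, 358, 371, 380, 391, 398, 470, 472, 504, 549, 560 → median = 398
|x − 398|: 151, 47, 74, 106, 40, 18, 7, 72, 27, 162, 0
Sorted deviations: 0, 7, 18, 27, 40, 47, 72, 74, 106, 151, 162 → MAD = 47

47 ms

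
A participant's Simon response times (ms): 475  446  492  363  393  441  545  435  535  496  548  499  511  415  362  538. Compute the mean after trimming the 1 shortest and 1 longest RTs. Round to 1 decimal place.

Sorted: 362, 363, 393, 415, 435, 441, 446, 475, 492, 496, 499, 511, 535, 538, 545, 548
Drop lowest 1 (362) and highest 1 (548)
Remaining (n=14): Σ = 6584, mean = 6584/14 = 470.286

470.3 ms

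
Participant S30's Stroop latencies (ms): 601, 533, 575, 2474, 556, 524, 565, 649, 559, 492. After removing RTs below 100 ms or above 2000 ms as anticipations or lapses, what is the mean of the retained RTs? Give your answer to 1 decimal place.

Excluded: 2474
Retained (n=9): Σ = 5054
Mean = 5054/9 = 561.5556

561.6 ms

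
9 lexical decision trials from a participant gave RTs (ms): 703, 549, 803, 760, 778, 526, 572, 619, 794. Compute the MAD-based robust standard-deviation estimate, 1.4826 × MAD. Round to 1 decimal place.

Sorted: 526, 549, 572, 619, 703, 760, 778, 794, 803 → median = 703
|x − 703| sorted: 0, 57, 75, 84, 91, 100, 131, 154, 177 → MAD = 91
Robust SD ≈ 1.4826 × 91 = 134.917

134.9 ms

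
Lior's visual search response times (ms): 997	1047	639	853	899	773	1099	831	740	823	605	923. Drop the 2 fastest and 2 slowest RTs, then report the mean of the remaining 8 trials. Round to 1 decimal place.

Sorted: 605, 639, 740, 773, 823, 831, 853, 899, 923, 997, 1047, 1099
Drop lowest 2 (605, 639) and highest 2 (1047, 1099)
Remaining (n=8): Σ = 6839, mean = 6839/8 = 854.875

854.9 ms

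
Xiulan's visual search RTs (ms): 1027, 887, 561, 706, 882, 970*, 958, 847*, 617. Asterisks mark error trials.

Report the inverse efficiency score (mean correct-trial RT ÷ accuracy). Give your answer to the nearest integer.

Correct trials (n=7): 1027, 887, 561, 706, 882, 958, 617
Mean correct RT = 5638/7 = 805.4286 ms
Proportion correct = 7/9
IES = 805.4286 / (7/9) = 1035.551 ms

1036 ms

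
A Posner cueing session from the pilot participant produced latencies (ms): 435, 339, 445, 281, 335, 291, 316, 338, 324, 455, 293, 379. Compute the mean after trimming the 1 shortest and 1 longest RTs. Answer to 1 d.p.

349.5 ms

Sorted: 281, 291, 293, 316, 324, 335, 338, 339, 379, 435, 445, 455
Drop lowest 1 (281) and highest 1 (455)
Remaining (n=10): Σ = 3495, mean = 3495/10 = 349.500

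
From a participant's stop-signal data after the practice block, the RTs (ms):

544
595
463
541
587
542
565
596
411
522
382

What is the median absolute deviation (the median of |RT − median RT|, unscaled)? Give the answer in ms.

Sorted: 382, 411, 463, 522, 541, 542, 544, 565, 587, 595, 596 → median = 542
|x − 542|: 2, 53, 79, 1, 45, 0, 23, 54, 131, 20, 160
Sorted deviations: 0, 1, 2, 20, 23, 45, 53, 54, 79, 131, 160 → MAD = 45

45 ms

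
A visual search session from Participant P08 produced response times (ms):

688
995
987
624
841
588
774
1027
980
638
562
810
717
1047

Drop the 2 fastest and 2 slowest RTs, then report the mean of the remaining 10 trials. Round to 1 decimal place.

Sorted: 562, 588, 624, 638, 688, 717, 774, 810, 841, 980, 987, 995, 1027, 1047
Drop lowest 2 (562, 588) and highest 2 (1027, 1047)
Remaining (n=10): Σ = 8054, mean = 8054/10 = 805.400

805.4 ms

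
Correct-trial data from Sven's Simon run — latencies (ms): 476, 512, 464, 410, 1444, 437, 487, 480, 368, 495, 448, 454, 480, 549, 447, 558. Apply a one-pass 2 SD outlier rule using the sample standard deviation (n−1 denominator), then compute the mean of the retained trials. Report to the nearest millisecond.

471 ms

n = 16, ΣRT = 8509, M = 531.812
Σ(x−M)² = 920840.44; s = √(920840.44/15) = 247.769
Cutoffs: 531.812 ± 2·247.769 → [36.3, 1027.4]
Outside: 1444 → excluded.
Retained (n=15): Σ = 7065, mean = 7065/15 = 471.000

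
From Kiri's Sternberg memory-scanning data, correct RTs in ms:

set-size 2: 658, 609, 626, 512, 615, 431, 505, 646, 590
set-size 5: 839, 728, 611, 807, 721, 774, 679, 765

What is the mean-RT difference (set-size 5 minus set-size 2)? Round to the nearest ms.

M(set-size 2) = 5192/9 = 576.889
M(set-size 5) = 5924/8 = 740.500
Difference = 740.500 − 576.889 = 163.611 ms

164 ms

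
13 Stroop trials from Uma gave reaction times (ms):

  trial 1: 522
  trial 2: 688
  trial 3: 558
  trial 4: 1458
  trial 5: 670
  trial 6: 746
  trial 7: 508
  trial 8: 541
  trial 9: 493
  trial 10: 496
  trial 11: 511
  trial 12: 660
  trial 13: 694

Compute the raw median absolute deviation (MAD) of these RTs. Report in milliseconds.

Sorted: 493, 496, 508, 511, 522, 541, 558, 660, 670, 688, 694, 746, 1458 → median = 558
|x − 558|: 36, 130, 0, 900, 112, 188, 50, 17, 65, 62, 47, 102, 136
Sorted deviations: 0, 17, 36, 47, 50, 62, 65, 102, 112, 130, 136, 188, 900 → MAD = 65

65 ms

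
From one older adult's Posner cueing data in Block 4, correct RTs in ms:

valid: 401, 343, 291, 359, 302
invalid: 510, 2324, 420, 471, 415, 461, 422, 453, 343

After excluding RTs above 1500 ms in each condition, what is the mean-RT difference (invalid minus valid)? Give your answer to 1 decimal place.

97.7 ms

invalid: exclude 2324
M(valid) = 1696/5 = 339.200
M(invalid) = 3495/8 = 436.875
Difference = 436.875 − 339.200 = 97.675 ms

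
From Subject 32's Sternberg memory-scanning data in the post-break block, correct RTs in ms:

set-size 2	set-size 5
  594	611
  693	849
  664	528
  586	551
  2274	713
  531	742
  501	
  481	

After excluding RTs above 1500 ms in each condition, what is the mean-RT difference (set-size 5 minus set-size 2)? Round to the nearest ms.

87 ms

set-size 2: exclude 2274
M(set-size 2) = 4050/7 = 578.571
M(set-size 5) = 3994/6 = 665.667
Difference = 665.667 − 578.571 = 87.095 ms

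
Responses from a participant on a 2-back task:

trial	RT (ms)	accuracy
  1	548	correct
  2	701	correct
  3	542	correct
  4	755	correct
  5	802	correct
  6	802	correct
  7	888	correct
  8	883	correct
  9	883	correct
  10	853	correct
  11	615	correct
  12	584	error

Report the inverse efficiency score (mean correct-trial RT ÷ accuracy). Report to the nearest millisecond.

Correct trials (n=11): 548, 701, 542, 755, 802, 802, 888, 883, 883, 853, 615
Mean correct RT = 8272/11 = 752.0000 ms
Proportion correct = 11/12
IES = 752.0000 / (11/12) = 820.364 ms

820 ms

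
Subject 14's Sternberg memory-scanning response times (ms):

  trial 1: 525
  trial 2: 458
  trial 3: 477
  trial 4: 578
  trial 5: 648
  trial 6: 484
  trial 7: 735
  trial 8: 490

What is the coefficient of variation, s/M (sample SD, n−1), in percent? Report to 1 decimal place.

17.8%

n = 8, Σ = 4395, M = 549.3750
Σ(x−M)² = 66983.875; s = √(66983.875/7) = 97.8219
CV = 97.8219 / 549.3750 = 0.17806 = 17.806%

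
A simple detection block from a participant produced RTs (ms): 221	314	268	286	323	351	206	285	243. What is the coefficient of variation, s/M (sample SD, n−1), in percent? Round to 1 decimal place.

17.3%

n = 9, Σ = 2497, M = 277.4444
Σ(x−M)² = 18518.222; s = √(18518.222/8) = 48.1121
CV = 48.1121 / 277.4444 = 0.17341 = 17.341%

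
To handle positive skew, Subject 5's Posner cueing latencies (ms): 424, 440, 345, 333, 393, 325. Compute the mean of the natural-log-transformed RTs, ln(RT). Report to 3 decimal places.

5.924

ln(RT): 6.0497, 6.0868, 5.8435, 5.8081, 5.9738, 5.7838
Σ ln(RT) = 35.5458
Mean = 35.5458/6 = 5.92430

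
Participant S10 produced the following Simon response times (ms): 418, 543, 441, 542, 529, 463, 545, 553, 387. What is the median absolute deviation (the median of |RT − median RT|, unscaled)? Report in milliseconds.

24 ms

Sorted: 387, 418, 441, 463, 529, 542, 543, 545, 553 → median = 529
|x − 529|: 111, 14, 88, 13, 0, 66, 16, 24, 142
Sorted deviations: 0, 13, 14, 16, 24, 66, 88, 111, 142 → MAD = 24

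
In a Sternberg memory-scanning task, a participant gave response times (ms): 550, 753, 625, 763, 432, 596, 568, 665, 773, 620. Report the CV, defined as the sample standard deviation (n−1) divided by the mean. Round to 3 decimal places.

n = 10, Σ = 6345, M = 634.5000
Σ(x−M)² = 105018.500; s = √(105018.500/9) = 108.0219
CV = 108.0219 / 634.5000 = 0.17025

0.170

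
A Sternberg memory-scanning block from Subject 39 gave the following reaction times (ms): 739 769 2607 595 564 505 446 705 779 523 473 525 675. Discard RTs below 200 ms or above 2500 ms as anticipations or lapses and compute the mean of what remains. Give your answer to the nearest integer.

Excluded: 2607
Retained (n=12): Σ = 7298
Mean = 7298/12 = 608.1667

608 ms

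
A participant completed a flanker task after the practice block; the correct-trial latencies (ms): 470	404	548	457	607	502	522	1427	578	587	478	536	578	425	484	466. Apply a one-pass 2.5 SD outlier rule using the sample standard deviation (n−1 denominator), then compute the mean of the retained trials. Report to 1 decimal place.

509.5 ms

n = 16, ΣRT = 9069, M = 566.812
Σ(x−M)² = 842666.44; s = √(842666.44/15) = 237.018
Cutoffs: 566.812 ± 2.5·237.018 → [-25.7, 1159.4]
Outside: 1427 → excluded.
Retained (n=15): Σ = 7642, mean = 7642/15 = 509.467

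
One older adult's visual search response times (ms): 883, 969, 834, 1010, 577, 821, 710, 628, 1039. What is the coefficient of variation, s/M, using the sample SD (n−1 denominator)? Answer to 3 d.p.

0.199

n = 9, Σ = 7471, M = 830.1111
Σ(x−M)² = 217520.889; s = √(217520.889/8) = 164.8942
CV = 164.8942 / 830.1111 = 0.19864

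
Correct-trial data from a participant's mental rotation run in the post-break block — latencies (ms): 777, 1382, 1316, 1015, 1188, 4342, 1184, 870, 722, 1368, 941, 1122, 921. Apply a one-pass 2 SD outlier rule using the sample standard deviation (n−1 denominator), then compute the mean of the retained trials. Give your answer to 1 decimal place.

n = 13, ΣRT = 17148, M = 1319.077
Σ(x−M)² = 10464580.92; s = √(10464580.92/12) = 933.835
Cutoffs: 1319.077 ± 2·933.835 → [-548.6, 3186.7]
Outside: 4342 → excluded.
Retained (n=12): Σ = 12806, mean = 12806/12 = 1067.167

1067.2 ms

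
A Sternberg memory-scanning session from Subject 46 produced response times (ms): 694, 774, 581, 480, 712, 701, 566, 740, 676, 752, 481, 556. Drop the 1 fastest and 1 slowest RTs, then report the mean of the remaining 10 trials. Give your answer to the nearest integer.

646 ms

Sorted: 480, 481, 556, 566, 581, 676, 694, 701, 712, 740, 752, 774
Drop lowest 1 (480) and highest 1 (774)
Remaining (n=10): Σ = 6459, mean = 6459/10 = 645.900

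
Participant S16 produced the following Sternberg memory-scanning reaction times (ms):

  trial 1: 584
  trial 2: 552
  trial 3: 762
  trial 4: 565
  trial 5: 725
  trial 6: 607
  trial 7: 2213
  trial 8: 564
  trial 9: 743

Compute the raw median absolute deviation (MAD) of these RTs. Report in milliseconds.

Sorted: 552, 564, 565, 584, 607, 725, 743, 762, 2213 → median = 607
|x − 607|: 23, 55, 155, 42, 118, 0, 1606, 43, 136
Sorted deviations: 0, 23, 42, 43, 55, 118, 136, 155, 1606 → MAD = 55

55 ms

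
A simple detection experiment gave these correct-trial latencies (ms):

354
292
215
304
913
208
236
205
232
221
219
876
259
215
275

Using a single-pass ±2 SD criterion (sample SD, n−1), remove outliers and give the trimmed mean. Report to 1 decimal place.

248.8 ms

n = 15, ΣRT = 5024, M = 334.933
Σ(x−M)² = 748002.93; s = √(748002.93/14) = 231.147
Cutoffs: 334.933 ± 2·231.147 → [-127.4, 797.2]
Outside: 876, 913 → excluded.
Retained (n=13): Σ = 3235, mean = 3235/13 = 248.846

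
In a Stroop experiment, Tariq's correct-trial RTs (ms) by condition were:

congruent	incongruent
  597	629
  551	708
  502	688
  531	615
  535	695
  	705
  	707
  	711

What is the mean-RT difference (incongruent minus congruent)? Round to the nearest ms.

M(congruent) = 2716/5 = 543.200
M(incongruent) = 5458/8 = 682.250
Difference = 682.250 − 543.200 = 139.050 ms

139 ms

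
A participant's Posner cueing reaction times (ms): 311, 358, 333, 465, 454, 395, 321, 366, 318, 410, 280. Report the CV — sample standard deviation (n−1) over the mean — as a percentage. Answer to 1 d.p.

n = 11, Σ = 4011, M = 364.6364
Σ(x−M)² = 36204.545; s = √(36204.545/10) = 60.1702
CV = 60.1702 / 364.6364 = 0.16501 = 16.501%

16.5%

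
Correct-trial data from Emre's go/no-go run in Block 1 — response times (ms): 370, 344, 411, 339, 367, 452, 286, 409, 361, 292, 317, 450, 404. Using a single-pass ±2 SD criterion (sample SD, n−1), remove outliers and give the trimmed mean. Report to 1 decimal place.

369.4 ms

n = 13, ΣRT = 4802, M = 369.385
Σ(x−M)² = 35153.08; s = √(35153.08/12) = 54.124
Cutoffs: 369.385 ± 2·54.124 → [261.1, 477.6]
No RTs fall outside the cutoffs; all 13 retained. Mean = 4802/13 = 369.385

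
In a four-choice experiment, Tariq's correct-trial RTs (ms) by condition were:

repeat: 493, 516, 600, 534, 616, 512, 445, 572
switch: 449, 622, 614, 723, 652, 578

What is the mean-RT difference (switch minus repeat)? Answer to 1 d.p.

70.3 ms

M(repeat) = 4288/8 = 536.000
M(switch) = 3638/6 = 606.333
Difference = 606.333 − 536.000 = 70.333 ms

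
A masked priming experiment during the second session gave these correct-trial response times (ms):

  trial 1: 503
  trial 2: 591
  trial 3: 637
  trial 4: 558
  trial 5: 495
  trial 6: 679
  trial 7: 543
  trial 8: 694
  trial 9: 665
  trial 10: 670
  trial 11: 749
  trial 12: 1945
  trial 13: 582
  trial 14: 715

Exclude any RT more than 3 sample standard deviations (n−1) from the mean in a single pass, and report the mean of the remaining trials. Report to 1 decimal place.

n = 14, ΣRT = 10026, M = 716.143
Σ(x−M)² = 1707025.71; s = √(1707025.71/13) = 362.367
Cutoffs: 716.143 ± 3·362.367 → [-371.0, 1803.2]
Outside: 1945 → excluded.
Retained (n=13): Σ = 8081, mean = 8081/13 = 621.615

621.6 ms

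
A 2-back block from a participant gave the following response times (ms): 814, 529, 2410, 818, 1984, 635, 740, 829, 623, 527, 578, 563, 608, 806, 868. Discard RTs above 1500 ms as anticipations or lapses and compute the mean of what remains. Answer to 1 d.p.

687.5 ms

Excluded: 1984, 2410
Retained (n=13): Σ = 8938
Mean = 8938/13 = 687.5385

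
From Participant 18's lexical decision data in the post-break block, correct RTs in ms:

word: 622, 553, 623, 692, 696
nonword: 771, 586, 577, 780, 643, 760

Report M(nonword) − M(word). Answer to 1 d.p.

49.0 ms

M(word) = 3186/5 = 637.200
M(nonword) = 4117/6 = 686.167
Difference = 686.167 − 637.200 = 48.967 ms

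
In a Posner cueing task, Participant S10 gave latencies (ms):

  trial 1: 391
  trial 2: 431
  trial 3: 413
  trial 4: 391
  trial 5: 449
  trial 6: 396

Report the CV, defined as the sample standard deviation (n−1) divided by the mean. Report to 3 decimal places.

n = 6, Σ = 2471, M = 411.8333
Σ(x−M)² = 2868.833; s = √(2868.833/5) = 23.9534
CV = 23.9534 / 411.8333 = 0.05816

0.058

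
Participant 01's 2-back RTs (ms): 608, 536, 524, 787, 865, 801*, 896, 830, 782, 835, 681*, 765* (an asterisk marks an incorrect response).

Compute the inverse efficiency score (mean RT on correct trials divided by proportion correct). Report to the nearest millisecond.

987 ms

Correct trials (n=9): 608, 536, 524, 787, 865, 896, 830, 782, 835
Mean correct RT = 6663/9 = 740.3333 ms
Proportion correct = 9/12
IES = 740.3333 / (9/12) = 987.111 ms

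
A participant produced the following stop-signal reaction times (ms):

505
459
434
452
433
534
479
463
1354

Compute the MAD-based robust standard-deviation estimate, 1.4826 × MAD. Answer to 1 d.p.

Sorted: 433, 434, 452, 459, 463, 479, 505, 534, 1354 → median = 463
|x − 463| sorted: 0, 4, 11, 16, 29, 30, 42, 71, 891 → MAD = 29
Robust SD ≈ 1.4826 × 29 = 42.995

43.0 ms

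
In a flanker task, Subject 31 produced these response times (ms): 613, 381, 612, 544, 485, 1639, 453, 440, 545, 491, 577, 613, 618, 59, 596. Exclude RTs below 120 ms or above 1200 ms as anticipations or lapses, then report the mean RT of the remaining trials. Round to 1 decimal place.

536.0 ms

Excluded: 59, 1639
Retained (n=13): Σ = 6968
Mean = 6968/13 = 536.0000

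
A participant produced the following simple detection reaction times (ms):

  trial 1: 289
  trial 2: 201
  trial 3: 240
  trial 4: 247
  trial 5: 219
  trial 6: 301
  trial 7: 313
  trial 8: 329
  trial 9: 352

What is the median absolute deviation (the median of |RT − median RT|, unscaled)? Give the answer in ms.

42 ms

Sorted: 201, 219, 240, 247, 289, 301, 313, 329, 352 → median = 289
|x − 289|: 0, 88, 49, 42, 70, 12, 24, 40, 63
Sorted deviations: 0, 12, 24, 40, 42, 49, 63, 70, 88 → MAD = 42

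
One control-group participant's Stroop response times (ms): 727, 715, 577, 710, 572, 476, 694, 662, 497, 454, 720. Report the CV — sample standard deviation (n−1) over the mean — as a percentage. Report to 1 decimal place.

n = 11, Σ = 6804, M = 618.5455
Σ(x−M)² = 113364.727; s = √(113364.727/10) = 106.4729
CV = 106.4729 / 618.5455 = 0.17213 = 17.213%

17.2%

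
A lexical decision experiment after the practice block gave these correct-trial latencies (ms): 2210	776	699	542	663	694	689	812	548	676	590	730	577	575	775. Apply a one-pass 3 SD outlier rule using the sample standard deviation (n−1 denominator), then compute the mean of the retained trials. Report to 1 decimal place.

667.6 ms

n = 15, ΣRT = 11556, M = 770.400
Σ(x−M)² = 2323627.60; s = √(2323627.60/14) = 407.398
Cutoffs: 770.400 ± 3·407.398 → [-451.8, 1992.6]
Outside: 2210 → excluded.
Retained (n=14): Σ = 9346, mean = 9346/14 = 667.571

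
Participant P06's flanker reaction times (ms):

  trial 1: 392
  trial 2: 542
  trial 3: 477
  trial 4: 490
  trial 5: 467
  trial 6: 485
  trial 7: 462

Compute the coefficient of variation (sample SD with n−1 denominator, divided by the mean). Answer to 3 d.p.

n = 7, Σ = 3315, M = 473.5714
Σ(x−M)² = 11925.714; s = √(11925.714/6) = 44.5827
CV = 44.5827 / 473.5714 = 0.09414

0.094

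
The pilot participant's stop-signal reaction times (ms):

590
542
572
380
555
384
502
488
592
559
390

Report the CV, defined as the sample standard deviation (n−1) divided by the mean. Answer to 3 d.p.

0.166

n = 11, Σ = 5554, M = 504.9091
Σ(x−M)² = 69856.909; s = √(69856.909/10) = 83.5804
CV = 83.5804 / 504.9091 = 0.16554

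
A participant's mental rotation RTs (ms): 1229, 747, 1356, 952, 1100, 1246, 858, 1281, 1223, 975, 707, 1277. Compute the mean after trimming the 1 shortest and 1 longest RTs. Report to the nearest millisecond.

Sorted: 707, 747, 858, 952, 975, 1100, 1223, 1229, 1246, 1277, 1281, 1356
Drop lowest 1 (707) and highest 1 (1356)
Remaining (n=10): Σ = 10888, mean = 10888/10 = 1088.800

1089 ms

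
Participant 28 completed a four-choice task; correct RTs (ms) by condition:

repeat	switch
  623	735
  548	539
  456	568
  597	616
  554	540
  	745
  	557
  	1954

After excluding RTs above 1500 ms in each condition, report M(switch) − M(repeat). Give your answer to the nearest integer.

switch: exclude 1954
M(repeat) = 2778/5 = 555.600
M(switch) = 4300/7 = 614.286
Difference = 614.286 − 555.600 = 58.686 ms

59 ms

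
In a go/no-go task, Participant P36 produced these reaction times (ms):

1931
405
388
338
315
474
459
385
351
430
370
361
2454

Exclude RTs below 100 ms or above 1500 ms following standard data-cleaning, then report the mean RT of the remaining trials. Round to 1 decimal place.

388.7 ms

Excluded: 1931, 2454
Retained (n=11): Σ = 4276
Mean = 4276/11 = 388.7273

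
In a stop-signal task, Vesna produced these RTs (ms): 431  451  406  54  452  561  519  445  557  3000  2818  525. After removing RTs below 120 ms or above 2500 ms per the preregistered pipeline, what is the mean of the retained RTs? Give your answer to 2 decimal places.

Excluded: 54, 2818, 3000
Retained (n=9): Σ = 4347
Mean = 4347/9 = 483.0000

483.00 ms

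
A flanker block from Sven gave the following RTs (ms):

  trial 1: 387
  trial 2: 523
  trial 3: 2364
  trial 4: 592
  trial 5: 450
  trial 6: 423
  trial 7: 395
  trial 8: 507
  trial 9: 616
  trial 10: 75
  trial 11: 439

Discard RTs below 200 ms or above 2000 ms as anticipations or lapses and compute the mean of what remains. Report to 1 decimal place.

Excluded: 75, 2364
Retained (n=9): Σ = 4332
Mean = 4332/9 = 481.3333

481.3 ms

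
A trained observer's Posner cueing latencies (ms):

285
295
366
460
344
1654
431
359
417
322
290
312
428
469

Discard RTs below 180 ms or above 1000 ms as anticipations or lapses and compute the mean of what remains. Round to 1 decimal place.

367.5 ms

Excluded: 1654
Retained (n=13): Σ = 4778
Mean = 4778/13 = 367.5385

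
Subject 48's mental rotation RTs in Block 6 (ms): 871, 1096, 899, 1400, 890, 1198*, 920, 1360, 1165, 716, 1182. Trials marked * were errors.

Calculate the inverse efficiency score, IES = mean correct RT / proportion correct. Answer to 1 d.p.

1154.9 ms

Correct trials (n=10): 871, 1096, 899, 1400, 890, 920, 1360, 1165, 716, 1182
Mean correct RT = 10499/10 = 1049.9000 ms
Proportion correct = 10/11
IES = 1049.9000 / (10/11) = 1154.890 ms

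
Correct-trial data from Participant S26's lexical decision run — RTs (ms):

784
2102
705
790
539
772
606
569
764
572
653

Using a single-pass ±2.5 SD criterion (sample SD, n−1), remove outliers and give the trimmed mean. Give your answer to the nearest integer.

n = 11, ΣRT = 8856, M = 805.091
Σ(x−M)² = 1939090.91; s = √(1939090.91/10) = 440.351
Cutoffs: 805.091 ± 2.5·440.351 → [-295.8, 1906.0]
Outside: 2102 → excluded.
Retained (n=10): Σ = 6754, mean = 6754/10 = 675.400

675 ms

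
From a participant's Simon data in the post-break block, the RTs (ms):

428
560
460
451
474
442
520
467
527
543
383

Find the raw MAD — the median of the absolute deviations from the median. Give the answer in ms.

39 ms

Sorted: 383, 428, 442, 451, 460, 467, 474, 520, 527, 543, 560 → median = 467
|x − 467|: 39, 93, 7, 16, 7, 25, 53, 0, 60, 76, 84
Sorted deviations: 0, 7, 7, 16, 25, 39, 53, 60, 76, 84, 93 → MAD = 39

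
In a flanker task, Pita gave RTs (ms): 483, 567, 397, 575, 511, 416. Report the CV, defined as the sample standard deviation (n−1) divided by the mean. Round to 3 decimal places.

n = 6, Σ = 2949, M = 491.5000
Σ(x−M)² = 27755.500; s = √(27755.500/5) = 74.5057
CV = 74.5057 / 491.5000 = 0.15159

0.152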